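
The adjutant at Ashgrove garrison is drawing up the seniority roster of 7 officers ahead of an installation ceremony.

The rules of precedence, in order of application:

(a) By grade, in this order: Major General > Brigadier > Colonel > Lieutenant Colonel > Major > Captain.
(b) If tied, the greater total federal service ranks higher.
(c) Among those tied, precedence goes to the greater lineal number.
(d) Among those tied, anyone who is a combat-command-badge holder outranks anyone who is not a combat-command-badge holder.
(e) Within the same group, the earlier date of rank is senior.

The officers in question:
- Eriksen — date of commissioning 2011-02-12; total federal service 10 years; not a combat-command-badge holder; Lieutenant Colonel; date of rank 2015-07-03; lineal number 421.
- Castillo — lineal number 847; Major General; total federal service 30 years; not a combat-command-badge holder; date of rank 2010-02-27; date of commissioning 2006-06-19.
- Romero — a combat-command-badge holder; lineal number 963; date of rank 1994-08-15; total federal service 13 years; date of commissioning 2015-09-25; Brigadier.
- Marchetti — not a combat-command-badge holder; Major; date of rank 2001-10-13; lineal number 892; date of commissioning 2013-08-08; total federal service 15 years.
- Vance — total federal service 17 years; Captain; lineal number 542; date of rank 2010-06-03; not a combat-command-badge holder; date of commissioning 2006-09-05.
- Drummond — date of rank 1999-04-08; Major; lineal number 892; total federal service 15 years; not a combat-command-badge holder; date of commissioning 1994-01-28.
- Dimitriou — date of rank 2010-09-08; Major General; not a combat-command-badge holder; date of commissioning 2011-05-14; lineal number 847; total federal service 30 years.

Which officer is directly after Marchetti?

Vance

By grade: Castillo and Dimitriou (Major General); then Romero (Brigadier); then Eriksen (Lieutenant Colonel); then Drummond and Marchetti (Major); then Vance (Captain).
Castillo and Dimitriou both have total federal service 30 years, so the next rule applies.
Castillo and Dimitriou both have lineal number 847, so the next rule applies.
Castillo and Dimitriou are each not a combat-command-badge holder, so the next rule applies.
Among Castillo and Dimitriou, by date of rank (earlier first): Castillo (2010-02-27) before Dimitriou (2010-09-08).
Drummond and Marchetti both have total federal service 15 years, so the next rule applies.
Drummond and Marchetti both have lineal number 892, so the next rule applies.
Drummond and Marchetti are each not a combat-command-badge holder, so the next rule applies.
Among Drummond and Marchetti, by date of rank (earlier first): Drummond (1999-04-08) before Marchetti (2001-10-13).
Order: Castillo, Dimitriou, Romero, Eriksen, Drummond, Marchetti, Vance.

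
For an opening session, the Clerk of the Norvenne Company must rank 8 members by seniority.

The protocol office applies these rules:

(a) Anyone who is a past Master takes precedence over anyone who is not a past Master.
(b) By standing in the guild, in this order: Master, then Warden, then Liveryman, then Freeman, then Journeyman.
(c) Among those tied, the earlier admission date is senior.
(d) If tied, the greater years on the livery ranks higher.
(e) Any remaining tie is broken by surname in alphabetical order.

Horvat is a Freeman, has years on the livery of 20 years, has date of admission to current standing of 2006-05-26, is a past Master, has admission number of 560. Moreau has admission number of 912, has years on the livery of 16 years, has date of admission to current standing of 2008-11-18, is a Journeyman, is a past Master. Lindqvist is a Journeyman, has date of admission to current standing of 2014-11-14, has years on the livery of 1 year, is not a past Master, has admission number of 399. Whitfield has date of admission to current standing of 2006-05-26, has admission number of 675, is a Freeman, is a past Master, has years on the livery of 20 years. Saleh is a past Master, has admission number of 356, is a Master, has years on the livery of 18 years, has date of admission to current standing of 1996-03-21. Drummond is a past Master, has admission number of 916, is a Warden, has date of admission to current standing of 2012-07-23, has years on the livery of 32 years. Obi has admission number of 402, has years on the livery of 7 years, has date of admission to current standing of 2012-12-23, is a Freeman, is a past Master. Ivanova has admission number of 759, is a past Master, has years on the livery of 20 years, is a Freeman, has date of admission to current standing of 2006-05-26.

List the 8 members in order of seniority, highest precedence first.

Saleh, Drummond, Horvat, Ivanova, Whitfield, Obi, Moreau, Lindqvist

By the first rule: Saleh, Drummond, Horvat, Ivanova, Whitfield, Obi and Moreau (each a past Master); then Lindqvist (not a past Master).
Among Saleh, Drummond, Horvat, Ivanova, Whitfield, Obi and Moreau, by standing in the guild: Saleh (Master) before Drummond (Warden) before Horvat, Ivanova, Whitfield and Obi (Freeman) before Moreau (Journeyman).
Among Horvat, Ivanova, Whitfield and Obi, by date of admission to current standing (earlier first): Horvat, Ivanova and Whitfield (2006-05-26) before Obi (2012-12-23).
Horvat, Ivanova and Whitfield all have years on the livery 20 years, so the next rule applies.
Among Horvat, Ivanova and Whitfield, alphabetically by surname: Horvat before Ivanova before Whitfield.
Full order: Saleh, Drummond, Horvat, Ivanova, Whitfield, Obi, Moreau, Lindqvist.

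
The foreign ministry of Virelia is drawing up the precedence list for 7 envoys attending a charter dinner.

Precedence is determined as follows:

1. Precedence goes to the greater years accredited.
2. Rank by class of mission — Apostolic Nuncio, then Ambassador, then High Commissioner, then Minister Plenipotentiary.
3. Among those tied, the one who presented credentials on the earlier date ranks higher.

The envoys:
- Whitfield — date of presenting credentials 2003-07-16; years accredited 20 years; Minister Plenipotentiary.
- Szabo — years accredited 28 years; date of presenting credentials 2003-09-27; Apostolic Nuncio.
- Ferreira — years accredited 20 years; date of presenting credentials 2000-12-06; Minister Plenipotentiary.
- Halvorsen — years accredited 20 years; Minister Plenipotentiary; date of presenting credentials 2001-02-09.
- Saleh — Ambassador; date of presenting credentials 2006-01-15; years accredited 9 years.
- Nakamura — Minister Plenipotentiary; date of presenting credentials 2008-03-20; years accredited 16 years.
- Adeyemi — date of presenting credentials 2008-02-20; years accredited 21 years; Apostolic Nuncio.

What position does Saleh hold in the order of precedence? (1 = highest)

By years accredited (higher first): Szabo (28 years); then Adeyemi (21 years); then Ferreira, Halvorsen and Whitfield (each 20 years); then Nakamura (16 years); then Saleh (9 years).
Ferreira, Halvorsen and Whitfield are each Minister Plenipotentiary, so the next rule applies.
Among Ferreira, Halvorsen and Whitfield, by date of presenting credentials (earlier first): Ferreira (2000-12-06) before Halvorsen (2001-02-09) before Whitfield (2003-07-16).
Order: Szabo, Adeyemi, Ferreira, Halvorsen, Whitfield, Nakamura, Saleh. So position 7.

7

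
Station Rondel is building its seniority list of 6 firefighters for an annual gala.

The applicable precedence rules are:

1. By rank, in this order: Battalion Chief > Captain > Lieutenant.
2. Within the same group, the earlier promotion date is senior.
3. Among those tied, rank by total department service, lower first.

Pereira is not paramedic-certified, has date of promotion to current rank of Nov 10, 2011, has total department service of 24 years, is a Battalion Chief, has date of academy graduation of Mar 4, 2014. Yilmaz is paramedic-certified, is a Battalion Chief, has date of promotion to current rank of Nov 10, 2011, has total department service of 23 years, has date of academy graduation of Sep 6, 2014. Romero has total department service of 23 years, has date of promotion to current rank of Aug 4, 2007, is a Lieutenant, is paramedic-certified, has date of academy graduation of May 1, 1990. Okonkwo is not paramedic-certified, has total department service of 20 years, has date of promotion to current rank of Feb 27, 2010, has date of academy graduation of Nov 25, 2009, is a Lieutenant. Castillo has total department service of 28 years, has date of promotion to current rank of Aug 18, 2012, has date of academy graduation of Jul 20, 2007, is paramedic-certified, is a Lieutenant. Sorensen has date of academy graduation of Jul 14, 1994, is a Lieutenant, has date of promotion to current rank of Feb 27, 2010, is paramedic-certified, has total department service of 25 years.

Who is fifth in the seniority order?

By rank: Yilmaz and Pereira (Battalion Chief); then Romero, Okonkwo, Sorensen and Castillo (Lieutenant).
Yilmaz and Pereira both have date of promotion to current rank Nov 10, 2011, so the next rule applies.
Among Yilmaz and Pereira, by total department service (lower first): Yilmaz (23 years) before Pereira (24 years).
Among Romero, Okonkwo, Sorensen and Castillo, by date of promotion to current rank (earlier first): Romero (Aug 4, 2007) before Okonkwo and Sorensen (Feb 27, 2010) before Castillo (Aug 18, 2012).
Among Okonkwo and Sorensen, by total department service (lower first): Okonkwo (20 years) before Sorensen (25 years).
Order: Yilmaz, Pereira, Romero, Okonkwo, Sorensen, Castillo.

Sorensen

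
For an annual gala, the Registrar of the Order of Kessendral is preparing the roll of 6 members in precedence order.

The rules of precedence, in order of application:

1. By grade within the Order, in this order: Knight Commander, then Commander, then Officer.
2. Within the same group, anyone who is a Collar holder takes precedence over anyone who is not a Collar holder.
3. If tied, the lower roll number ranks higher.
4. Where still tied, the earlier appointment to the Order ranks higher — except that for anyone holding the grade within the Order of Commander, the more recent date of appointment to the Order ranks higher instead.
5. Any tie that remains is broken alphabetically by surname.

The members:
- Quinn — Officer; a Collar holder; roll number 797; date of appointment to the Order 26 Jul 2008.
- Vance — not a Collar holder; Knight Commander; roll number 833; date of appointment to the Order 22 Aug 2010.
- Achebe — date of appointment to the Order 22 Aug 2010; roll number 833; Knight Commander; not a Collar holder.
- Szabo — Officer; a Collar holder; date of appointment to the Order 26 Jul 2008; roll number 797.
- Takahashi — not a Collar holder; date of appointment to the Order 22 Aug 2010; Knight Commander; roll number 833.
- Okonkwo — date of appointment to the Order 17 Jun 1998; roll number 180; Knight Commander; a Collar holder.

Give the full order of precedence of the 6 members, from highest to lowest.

Okonkwo, Achebe, Takahashi, Vance, Quinn, Szabo

By grade within the Order: Okonkwo, Achebe, Takahashi and Vance (Knight Commander); then Quinn and Szabo (Officer).
Among Okonkwo, Achebe, Takahashi and Vance, a Collar holder before not a Collar holder: Okonkwo (a Collar holder) before Achebe, Takahashi and Vance (not a Collar holder).
Achebe, Takahashi and Vance all have roll number 833, so the next rule applies.
Achebe, Takahashi and Vance all have date of appointment to the Order 22 Aug 2010, so the next rule applies.
Among Achebe, Takahashi and Vance, alphabetically by surname: Achebe before Takahashi before Vance.
Quinn and Szabo are each a Collar holder, so the next rule applies.
Quinn and Szabo both have roll number 797, so the next rule applies.
Quinn and Szabo both have date of appointment to the Order 26 Jul 2008, so the next rule applies.
Among Quinn and Szabo, alphabetically by surname: Quinn before Szabo.
Full order: Okonkwo, Achebe, Takahashi, Vance, Quinn, Szabo.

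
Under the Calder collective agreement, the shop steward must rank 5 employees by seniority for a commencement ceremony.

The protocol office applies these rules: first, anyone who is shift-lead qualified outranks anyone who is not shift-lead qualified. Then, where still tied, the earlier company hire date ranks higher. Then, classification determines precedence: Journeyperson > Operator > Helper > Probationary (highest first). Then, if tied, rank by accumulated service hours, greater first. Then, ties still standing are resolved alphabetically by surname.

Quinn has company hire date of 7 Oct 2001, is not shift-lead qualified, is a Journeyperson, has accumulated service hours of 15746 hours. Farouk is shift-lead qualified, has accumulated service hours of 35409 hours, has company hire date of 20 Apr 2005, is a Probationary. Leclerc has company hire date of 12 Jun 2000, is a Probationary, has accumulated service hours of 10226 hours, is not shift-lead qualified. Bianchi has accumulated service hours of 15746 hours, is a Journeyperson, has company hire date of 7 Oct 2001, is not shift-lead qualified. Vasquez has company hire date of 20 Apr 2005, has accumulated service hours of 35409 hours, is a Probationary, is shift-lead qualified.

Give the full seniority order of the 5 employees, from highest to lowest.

Farouk, Vasquez, Leclerc, Bianchi, Quinn

By the first rule: Farouk and Vasquez (both shift-lead qualified); then Leclerc, Bianchi and Quinn (each not shift-lead qualified).
Farouk and Vasquez both have company hire date 20 Apr 2005, so the next rule applies.
Farouk and Vasquez are each Probationary, so the next rule applies.
Farouk and Vasquez both have accumulated service hours 35409 hours, so the next rule applies.
Among Farouk and Vasquez, alphabetically by surname: Farouk before Vasquez.
Among Leclerc, Bianchi and Quinn, by company hire date (earlier first): Leclerc (12 Jun 2000) before Bianchi and Quinn (7 Oct 2001).
Bianchi and Quinn are each Journeyperson, so the next rule applies.
Bianchi and Quinn both have accumulated service hours 15746 hours, so the next rule applies.
Among Bianchi and Quinn, alphabetically by surname: Bianchi before Quinn.
Full order: Farouk, Vasquez, Leclerc, Bianchi, Quinn.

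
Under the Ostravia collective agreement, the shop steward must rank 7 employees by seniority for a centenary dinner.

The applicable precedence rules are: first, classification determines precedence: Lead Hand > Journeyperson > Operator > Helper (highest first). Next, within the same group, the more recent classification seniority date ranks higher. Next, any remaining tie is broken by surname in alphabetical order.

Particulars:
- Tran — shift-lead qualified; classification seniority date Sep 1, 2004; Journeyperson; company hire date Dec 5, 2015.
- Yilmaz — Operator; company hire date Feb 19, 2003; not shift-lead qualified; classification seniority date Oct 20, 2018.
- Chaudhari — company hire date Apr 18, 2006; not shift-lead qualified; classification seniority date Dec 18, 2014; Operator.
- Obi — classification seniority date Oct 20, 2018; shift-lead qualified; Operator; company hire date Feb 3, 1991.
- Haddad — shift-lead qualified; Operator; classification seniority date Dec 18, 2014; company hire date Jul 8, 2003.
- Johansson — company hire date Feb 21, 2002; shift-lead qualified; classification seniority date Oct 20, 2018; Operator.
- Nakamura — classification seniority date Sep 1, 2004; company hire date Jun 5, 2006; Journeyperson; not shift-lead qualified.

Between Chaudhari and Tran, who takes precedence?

Tran

By classification: Nakamura and Tran (Journeyperson); then Johansson, Obi, Yilmaz, Chaudhari and Haddad (Operator).
Nakamura and Tran both have classification seniority date Sep 1, 2004, so the next rule applies.
Among Nakamura and Tran, alphabetically by surname: Nakamura before Tran.
Among Johansson, Obi, Yilmaz, Chaudhari and Haddad, by classification seniority date (later first): Johansson, Obi and Yilmaz (Oct 20, 2018) before Chaudhari and Haddad (Dec 18, 2014).
Among Johansson, Obi and Yilmaz, alphabetically by surname: Johansson before Obi before Yilmaz.
Among Chaudhari and Haddad, alphabetically by surname: Chaudhari before Haddad.
So Tran takes precedence.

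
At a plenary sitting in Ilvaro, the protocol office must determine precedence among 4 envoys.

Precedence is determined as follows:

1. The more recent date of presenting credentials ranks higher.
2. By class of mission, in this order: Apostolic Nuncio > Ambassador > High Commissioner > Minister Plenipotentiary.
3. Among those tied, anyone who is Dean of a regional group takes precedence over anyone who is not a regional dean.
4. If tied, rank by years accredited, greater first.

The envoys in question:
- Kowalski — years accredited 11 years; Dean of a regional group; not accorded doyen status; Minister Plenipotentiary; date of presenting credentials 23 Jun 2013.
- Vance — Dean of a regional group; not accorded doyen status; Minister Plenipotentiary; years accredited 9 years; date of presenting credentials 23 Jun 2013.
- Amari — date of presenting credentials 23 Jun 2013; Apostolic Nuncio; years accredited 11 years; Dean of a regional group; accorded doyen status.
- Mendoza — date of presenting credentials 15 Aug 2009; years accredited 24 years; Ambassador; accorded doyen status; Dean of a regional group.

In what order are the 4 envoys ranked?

Amari, Kowalski, Vance, Mendoza

By date of presenting credentials (later first): Amari, Kowalski and Vance (each 23 Jun 2013); then Mendoza (15 Aug 2009).
Among Amari, Kowalski and Vance, by class of mission: Amari (Apostolic Nuncio) before Kowalski and Vance (Minister Plenipotentiary).
Kowalski and Vance are each Dean of a regional group, so the next rule applies.
Among Kowalski and Vance, by years accredited (higher first): Kowalski (11 years) before Vance (9 years).
Full order: Amari, Kowalski, Vance, Mendoza.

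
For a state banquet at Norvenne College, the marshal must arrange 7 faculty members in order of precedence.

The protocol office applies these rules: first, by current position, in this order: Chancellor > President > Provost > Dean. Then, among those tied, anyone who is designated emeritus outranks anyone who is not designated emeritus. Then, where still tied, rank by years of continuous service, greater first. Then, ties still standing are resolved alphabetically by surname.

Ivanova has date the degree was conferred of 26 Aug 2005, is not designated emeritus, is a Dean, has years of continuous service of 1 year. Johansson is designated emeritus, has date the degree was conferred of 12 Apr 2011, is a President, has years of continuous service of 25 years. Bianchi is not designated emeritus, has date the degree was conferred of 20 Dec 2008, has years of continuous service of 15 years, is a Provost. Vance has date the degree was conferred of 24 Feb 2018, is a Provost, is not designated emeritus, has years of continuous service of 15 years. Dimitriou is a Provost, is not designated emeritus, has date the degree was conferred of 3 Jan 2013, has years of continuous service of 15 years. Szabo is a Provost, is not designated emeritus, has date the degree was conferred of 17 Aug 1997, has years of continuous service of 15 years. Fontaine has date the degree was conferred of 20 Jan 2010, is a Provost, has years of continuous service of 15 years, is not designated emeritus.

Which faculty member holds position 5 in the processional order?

By current position: Johansson (President); then Bianchi, Dimitriou, Fontaine, Szabo and Vance (Provost); then Ivanova (Dean).
Bianchi, Dimitriou, Fontaine, Szabo and Vance are each not designated emeritus, so the next rule applies.
Bianchi, Dimitriou, Fontaine, Szabo and Vance all have years of continuous service 15 years, so the next rule applies.
Among Bianchi, Dimitriou, Fontaine, Szabo and Vance, alphabetically by surname: Bianchi before Dimitriou before Fontaine before Szabo before Vance.
Order: Johansson, Bianchi, Dimitriou, Fontaine, Szabo, Vance, Ivanova.

Szabo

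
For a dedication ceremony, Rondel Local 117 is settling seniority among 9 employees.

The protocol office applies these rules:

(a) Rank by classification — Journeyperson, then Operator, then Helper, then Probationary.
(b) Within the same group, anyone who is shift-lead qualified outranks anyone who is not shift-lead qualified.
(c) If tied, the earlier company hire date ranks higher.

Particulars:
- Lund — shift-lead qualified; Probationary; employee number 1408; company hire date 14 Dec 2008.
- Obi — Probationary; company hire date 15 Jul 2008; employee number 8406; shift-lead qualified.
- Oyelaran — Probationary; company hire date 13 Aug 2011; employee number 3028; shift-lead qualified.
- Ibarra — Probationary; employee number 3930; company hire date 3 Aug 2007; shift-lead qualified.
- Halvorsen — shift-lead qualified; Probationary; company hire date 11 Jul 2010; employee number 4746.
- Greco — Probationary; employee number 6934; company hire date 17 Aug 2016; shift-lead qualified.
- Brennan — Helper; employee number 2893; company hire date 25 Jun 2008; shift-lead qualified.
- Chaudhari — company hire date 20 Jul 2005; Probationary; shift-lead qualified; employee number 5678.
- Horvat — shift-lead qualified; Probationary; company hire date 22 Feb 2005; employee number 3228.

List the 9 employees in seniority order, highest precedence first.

By classification: Brennan (Helper); then Horvat, Chaudhari, Ibarra, Obi, Lund, Halvorsen, Oyelaran and Greco (Probationary).
Horvat, Chaudhari, Ibarra, Obi, Lund, Halvorsen, Oyelaran and Greco are each shift-lead qualified, so the next rule applies.
Among Horvat, Chaudhari, Ibarra, Obi, Lund, Halvorsen, Oyelaran and Greco, by company hire date (earlier first): Horvat (22 Feb 2005) before Chaudhari (20 Jul 2005) before Ibarra (3 Aug 2007) before Obi (15 Jul 2008) before Lund (14 Dec 2008) before Halvorsen (11 Jul 2010) before Oyelaran (13 Aug 2011) before Greco (17 Aug 2016).
Full order: Brennan, Horvat, Chaudhari, Ibarra, Obi, Lund, Halvorsen, Oyelaran, Greco.

Brennan, Horvat, Chaudhari, Ibarra, Obi, Lund, Halvorsen, Oyelaran, Greco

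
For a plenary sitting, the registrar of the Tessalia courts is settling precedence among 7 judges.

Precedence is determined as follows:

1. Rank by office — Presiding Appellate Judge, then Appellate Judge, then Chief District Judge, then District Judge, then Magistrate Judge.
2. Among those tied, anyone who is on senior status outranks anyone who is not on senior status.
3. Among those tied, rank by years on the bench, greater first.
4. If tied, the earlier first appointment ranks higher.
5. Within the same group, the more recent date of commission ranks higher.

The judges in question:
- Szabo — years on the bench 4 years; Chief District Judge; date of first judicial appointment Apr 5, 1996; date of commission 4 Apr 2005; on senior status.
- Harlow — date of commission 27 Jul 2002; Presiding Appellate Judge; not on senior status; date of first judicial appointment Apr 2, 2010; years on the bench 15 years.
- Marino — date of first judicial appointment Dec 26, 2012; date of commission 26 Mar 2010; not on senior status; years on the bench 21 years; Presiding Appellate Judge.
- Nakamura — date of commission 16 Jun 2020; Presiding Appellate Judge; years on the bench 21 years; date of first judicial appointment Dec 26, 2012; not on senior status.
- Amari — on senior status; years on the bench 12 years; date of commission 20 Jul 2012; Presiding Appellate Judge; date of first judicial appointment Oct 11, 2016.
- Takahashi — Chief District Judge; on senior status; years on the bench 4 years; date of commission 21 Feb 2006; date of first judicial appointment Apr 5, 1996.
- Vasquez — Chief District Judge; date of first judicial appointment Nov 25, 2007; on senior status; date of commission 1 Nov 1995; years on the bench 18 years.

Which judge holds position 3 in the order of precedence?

By office: Amari, Nakamura, Marino and Harlow (Presiding Appellate Judge); then Vasquez, Takahashi and Szabo (Chief District Judge).
Among Amari, Nakamura, Marino and Harlow, on senior status before not on senior status: Amari (on senior status) before Nakamura, Marino and Harlow (not on senior status).
Among Nakamura, Marino and Harlow, by years on the bench (higher first): Nakamura and Marino (21 years) before Harlow (15 years).
Nakamura and Marino both have date of first judicial appointment Dec 26, 2012, so the next rule applies.
Among Nakamura and Marino, by date of commission (later first): Nakamura (16 Jun 2020) before Marino (26 Mar 2010).
Vasquez, Takahashi and Szabo are each on senior status, so the next rule applies.
Among Vasquez, Takahashi and Szabo, by years on the bench (higher first): Vasquez (18 years) before Takahashi and Szabo (4 years).
Takahashi and Szabo both have date of first judicial appointment Apr 5, 1996, so the next rule applies.
Among Takahashi and Szabo, by date of commission (later first): Takahashi (21 Feb 2006) before Szabo (4 Apr 2005).
Order: Amari, Nakamura, Marino, Harlow, Vasquez, Takahashi, Szabo.

Marino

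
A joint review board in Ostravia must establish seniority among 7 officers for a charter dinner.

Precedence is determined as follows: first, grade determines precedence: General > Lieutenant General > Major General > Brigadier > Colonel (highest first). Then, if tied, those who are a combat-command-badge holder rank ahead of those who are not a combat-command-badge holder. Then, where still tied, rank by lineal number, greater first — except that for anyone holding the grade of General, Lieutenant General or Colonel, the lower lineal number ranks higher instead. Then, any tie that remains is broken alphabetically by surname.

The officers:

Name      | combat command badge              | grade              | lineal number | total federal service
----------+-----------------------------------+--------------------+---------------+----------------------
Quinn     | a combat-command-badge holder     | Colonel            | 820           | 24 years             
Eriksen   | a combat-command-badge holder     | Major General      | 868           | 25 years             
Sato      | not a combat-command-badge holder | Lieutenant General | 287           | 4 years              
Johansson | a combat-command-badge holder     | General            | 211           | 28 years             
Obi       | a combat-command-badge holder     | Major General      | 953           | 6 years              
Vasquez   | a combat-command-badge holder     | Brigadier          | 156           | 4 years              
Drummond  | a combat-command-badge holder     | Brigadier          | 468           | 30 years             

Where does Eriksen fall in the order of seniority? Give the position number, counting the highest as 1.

4

By grade: Johansson (General); then Sato (Lieutenant General); then Obi and Eriksen (Major General); then Drummond and Vasquez (Brigadier); then Quinn (Colonel).
Obi and Eriksen are each a combat-command-badge holder, so the next rule applies.
Among Obi and Eriksen, by lineal number (higher first): Obi (953) before Eriksen (868).
Drummond and Vasquez are each a combat-command-badge holder, so the next rule applies.
Among Drummond and Vasquez, by lineal number (higher first): Drummond (468) before Vasquez (156).
Order: Johansson, Sato, Obi, Eriksen, Drummond, Vasquez, Quinn. So position 4.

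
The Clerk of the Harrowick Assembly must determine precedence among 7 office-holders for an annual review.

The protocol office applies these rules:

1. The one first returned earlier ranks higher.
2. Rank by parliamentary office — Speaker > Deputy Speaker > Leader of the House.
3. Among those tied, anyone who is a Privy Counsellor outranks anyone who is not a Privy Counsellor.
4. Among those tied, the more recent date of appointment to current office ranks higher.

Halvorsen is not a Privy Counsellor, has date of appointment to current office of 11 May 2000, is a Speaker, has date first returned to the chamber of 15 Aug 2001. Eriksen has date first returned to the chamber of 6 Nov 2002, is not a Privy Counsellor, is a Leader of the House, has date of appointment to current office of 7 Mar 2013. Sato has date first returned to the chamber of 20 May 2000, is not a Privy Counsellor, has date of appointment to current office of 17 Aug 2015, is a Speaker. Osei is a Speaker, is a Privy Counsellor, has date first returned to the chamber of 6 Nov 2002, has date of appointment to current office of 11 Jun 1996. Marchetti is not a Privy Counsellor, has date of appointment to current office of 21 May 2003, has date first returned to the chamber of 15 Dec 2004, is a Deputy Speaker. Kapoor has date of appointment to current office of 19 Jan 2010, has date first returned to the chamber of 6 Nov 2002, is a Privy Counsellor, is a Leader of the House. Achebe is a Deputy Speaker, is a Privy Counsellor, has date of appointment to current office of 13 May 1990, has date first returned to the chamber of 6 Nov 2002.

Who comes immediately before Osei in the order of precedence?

Halvorsen

By date first returned to the chamber (earlier first): Sato (20 May 2000); then Halvorsen (15 Aug 2001); then Osei, Achebe, Kapoor and Eriksen (each 6 Nov 2002); then Marchetti (15 Dec 2004).
Among Osei, Achebe, Kapoor and Eriksen, by parliamentary office: Osei (Speaker) before Achebe (Deputy Speaker) before Kapoor and Eriksen (Leader of the House).
Among Kapoor and Eriksen, a Privy Counsellor before not a Privy Counsellor: Kapoor (a Privy Counsellor) before Eriksen (not a Privy Counsellor).
Order: Sato, Halvorsen, Osei, Achebe, Kapoor, Eriksen, Marchetti.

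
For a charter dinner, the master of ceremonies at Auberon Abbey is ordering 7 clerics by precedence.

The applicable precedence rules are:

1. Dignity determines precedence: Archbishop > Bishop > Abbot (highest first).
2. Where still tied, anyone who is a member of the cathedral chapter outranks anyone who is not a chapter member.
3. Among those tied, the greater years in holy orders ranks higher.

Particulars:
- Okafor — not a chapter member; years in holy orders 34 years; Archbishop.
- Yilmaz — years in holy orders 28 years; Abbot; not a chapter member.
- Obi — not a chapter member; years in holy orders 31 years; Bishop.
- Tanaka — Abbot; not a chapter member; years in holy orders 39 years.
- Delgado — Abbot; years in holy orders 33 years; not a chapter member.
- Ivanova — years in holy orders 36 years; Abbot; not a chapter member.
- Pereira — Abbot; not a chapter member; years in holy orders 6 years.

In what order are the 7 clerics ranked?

By dignity: Okafor (Archbishop); then Obi (Bishop); then Tanaka, Ivanova, Delgado, Yilmaz and Pereira (Abbot).
Tanaka, Ivanova, Delgado, Yilmaz and Pereira are each not a chapter member, so the next rule applies.
Among Tanaka, Ivanova, Delgado, Yilmaz and Pereira, by years in holy orders (higher first): Tanaka (39 years) before Ivanova (36 years) before Delgado (33 years) before Yilmaz (28 years) before Pereira (6 years).
Full order: Okafor, Obi, Tanaka, Ivanova, Delgado, Yilmaz, Pereira.

Okafor, Obi, Tanaka, Ivanova, Delgado, Yilmaz, Pereira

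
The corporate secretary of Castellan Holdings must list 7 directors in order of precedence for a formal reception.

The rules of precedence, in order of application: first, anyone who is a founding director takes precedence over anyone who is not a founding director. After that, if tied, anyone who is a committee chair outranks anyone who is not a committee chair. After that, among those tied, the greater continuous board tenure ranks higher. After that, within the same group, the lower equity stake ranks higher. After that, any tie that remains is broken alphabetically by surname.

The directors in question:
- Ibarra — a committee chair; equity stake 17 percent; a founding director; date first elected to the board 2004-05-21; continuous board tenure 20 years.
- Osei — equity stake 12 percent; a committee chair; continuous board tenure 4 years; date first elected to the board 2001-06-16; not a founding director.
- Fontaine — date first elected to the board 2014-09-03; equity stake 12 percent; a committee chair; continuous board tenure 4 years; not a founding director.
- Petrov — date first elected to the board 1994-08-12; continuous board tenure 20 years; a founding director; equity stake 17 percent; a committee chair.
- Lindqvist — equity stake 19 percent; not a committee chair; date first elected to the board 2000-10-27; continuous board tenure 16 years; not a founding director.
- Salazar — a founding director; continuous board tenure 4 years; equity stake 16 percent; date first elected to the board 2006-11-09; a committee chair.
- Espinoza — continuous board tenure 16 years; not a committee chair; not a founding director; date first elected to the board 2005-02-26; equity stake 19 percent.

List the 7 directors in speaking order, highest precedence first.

Ibarra, Petrov, Salazar, Fontaine, Osei, Espinoza, Lindqvist

By the first rule: Ibarra, Petrov and Salazar (each a founding director); then Fontaine, Osei, Espinoza and Lindqvist (each not a founding director).
Ibarra, Petrov and Salazar are each a committee chair, so the next rule applies.
Among Ibarra, Petrov and Salazar, by continuous board tenure (higher first): Ibarra and Petrov (20 years) before Salazar (4 years).
Ibarra and Petrov both have equity stake 17 percent, so the next rule applies.
Among Ibarra and Petrov, alphabetically by surname: Ibarra before Petrov.
Among Fontaine, Osei, Espinoza and Lindqvist, a committee chair before not a committee chair: Fontaine and Osei (a committee chair) before Espinoza and Lindqvist (not a committee chair).
Fontaine and Osei both have continuous board tenure 4 years, so the next rule applies.
Fontaine and Osei both have equity stake 12 percent, so the next rule applies.
Among Fontaine and Osei, alphabetically by surname: Fontaine before Osei.
Espinoza and Lindqvist both have continuous board tenure 16 years, so the next rule applies.
Espinoza and Lindqvist both have equity stake 19 percent, so the next rule applies.
Among Espinoza and Lindqvist, alphabetically by surname: Espinoza before Lindqvist.
Full order: Ibarra, Petrov, Salazar, Fontaine, Osei, Espinoza, Lindqvist.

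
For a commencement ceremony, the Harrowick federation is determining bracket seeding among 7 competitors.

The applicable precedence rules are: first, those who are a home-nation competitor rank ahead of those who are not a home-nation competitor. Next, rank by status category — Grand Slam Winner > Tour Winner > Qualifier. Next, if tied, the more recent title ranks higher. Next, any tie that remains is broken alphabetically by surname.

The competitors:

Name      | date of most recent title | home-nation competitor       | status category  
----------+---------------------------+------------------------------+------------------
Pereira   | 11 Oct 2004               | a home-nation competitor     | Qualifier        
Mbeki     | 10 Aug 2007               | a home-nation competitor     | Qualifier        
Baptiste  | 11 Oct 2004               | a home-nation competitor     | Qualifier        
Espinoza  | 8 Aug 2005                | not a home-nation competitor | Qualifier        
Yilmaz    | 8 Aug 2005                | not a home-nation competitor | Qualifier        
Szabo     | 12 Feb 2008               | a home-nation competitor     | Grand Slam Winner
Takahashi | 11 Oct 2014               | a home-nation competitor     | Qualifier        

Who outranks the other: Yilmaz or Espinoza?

Espinoza

By the first rule: Szabo, Takahashi, Mbeki, Baptiste and Pereira (each a home-nation competitor); then Espinoza and Yilmaz (both not a home-nation competitor).
Among Szabo, Takahashi, Mbeki, Baptiste and Pereira, by status category: Szabo (Grand Slam Winner) before Takahashi, Mbeki, Baptiste and Pereira (Qualifier).
Among Takahashi, Mbeki, Baptiste and Pereira, by date of most recent title (later first): Takahashi (11 Oct 2014) before Mbeki (10 Aug 2007) before Baptiste and Pereira (11 Oct 2004).
Among Baptiste and Pereira, alphabetically by surname: Baptiste before Pereira.
Espinoza and Yilmaz are each Qualifier, so the next rule applies.
Espinoza and Yilmaz both have date of most recent title 8 Aug 2005, so the next rule applies.
Among Espinoza and Yilmaz, alphabetically by surname: Espinoza before Yilmaz.
So Espinoza takes precedence.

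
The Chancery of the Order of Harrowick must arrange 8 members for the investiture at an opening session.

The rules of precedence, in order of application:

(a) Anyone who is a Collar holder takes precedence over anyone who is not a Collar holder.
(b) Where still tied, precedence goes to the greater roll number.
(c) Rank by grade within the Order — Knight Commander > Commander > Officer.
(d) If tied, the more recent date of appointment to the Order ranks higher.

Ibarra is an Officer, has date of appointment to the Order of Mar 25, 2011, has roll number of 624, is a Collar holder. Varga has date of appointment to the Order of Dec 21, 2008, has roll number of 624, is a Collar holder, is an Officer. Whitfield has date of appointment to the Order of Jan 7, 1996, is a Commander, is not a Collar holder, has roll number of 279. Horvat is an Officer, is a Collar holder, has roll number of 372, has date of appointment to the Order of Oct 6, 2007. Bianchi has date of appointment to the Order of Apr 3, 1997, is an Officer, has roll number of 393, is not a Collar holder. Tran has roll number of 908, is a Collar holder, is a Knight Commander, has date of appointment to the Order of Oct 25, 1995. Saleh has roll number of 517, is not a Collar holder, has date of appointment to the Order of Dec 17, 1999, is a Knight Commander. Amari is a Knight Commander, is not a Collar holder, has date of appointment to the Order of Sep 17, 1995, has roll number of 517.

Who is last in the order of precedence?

By the first rule: Tran, Ibarra, Varga and Horvat (each a Collar holder); then Saleh, Amari, Bianchi and Whitfield (each not a Collar holder).
Among Tran, Ibarra, Varga and Horvat, by roll number (higher first): Tran (908) before Ibarra and Varga (624) before Horvat (372).
Ibarra and Varga are each Officer, so the next rule applies.
Among Ibarra and Varga, by date of appointment to the Order (later first): Ibarra (Mar 25, 2011) before Varga (Dec 21, 2008).
Among Saleh, Amari, Bianchi and Whitfield, by roll number (higher first): Saleh and Amari (517) before Bianchi (393) before Whitfield (279).
Saleh and Amari are each Knight Commander, so the next rule applies.
Among Saleh and Amari, by date of appointment to the Order (later first): Saleh (Dec 17, 1999) before Amari (Sep 17, 1995).
Order: Tran, Ibarra, Varga, Horvat, Saleh, Amari, Bianchi, Whitfield.

Whitfield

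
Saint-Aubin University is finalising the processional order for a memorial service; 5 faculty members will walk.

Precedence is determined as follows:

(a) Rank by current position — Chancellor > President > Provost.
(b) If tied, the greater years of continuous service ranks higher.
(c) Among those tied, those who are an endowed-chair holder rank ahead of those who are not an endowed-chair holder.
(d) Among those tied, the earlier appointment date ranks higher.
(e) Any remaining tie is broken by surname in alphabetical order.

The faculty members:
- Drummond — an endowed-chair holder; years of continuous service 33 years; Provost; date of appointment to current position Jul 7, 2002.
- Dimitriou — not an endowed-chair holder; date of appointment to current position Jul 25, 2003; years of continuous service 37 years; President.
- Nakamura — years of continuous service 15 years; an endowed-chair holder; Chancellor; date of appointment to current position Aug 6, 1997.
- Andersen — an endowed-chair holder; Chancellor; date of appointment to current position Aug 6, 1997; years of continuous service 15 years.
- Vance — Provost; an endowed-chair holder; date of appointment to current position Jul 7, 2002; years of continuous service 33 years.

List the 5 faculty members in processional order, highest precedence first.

By current position: Andersen and Nakamura (Chancellor); then Dimitriou (President); then Drummond and Vance (Provost).
Andersen and Nakamura both have years of continuous service 15 years, so the next rule applies.
Andersen and Nakamura are each an endowed-chair holder, so the next rule applies.
Andersen and Nakamura both have date of appointment to current position Aug 6, 1997, so the next rule applies.
Among Andersen and Nakamura, alphabetically by surname: Andersen before Nakamura.
Drummond and Vance both have years of continuous service 33 years, so the next rule applies.
Drummond and Vance are each an endowed-chair holder, so the next rule applies.
Drummond and Vance both have date of appointment to current position Jul 7, 2002, so the next rule applies.
Among Drummond and Vance, alphabetically by surname: Drummond before Vance.
Full order: Andersen, Nakamura, Dimitriou, Drummond, Vance.

Andersen, Nakamura, Dimitriou, Drummond, Vance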